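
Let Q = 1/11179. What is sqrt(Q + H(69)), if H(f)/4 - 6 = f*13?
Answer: sqrt(451391799271)/11179 ≈ 60.100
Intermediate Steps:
H(f) = 24 + 52*f (H(f) = 24 + 4*(f*13) = 24 + 4*(13*f) = 24 + 52*f)
Q = 1/11179 ≈ 8.9453e-5
sqrt(Q + H(69)) = sqrt(1/11179 + (24 + 52*69)) = sqrt(1/11179 + (24 + 3588)) = sqrt(1/11179 + 3612) = sqrt(40378549/11179) = sqrt(451391799271)/11179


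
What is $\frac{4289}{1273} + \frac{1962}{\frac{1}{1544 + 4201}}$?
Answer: $\frac{14348865659}{1273} \approx 1.1272 \cdot 10^{7}$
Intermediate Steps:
$\frac{4289}{1273} + \frac{1962}{\frac{1}{1544 + 4201}} = 4289 \cdot \frac{1}{1273} + \frac{1962}{\frac{1}{5745}} = \frac{4289}{1273} + 1962 \frac{1}{\frac{1}{5745}} = \frac{4289}{1273} + 1962 \cdot 5745 = \frac{4289}{1273} + 11271690 = \frac{14348865659}{1273}$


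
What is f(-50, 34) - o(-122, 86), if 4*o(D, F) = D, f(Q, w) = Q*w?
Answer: -3339/2 ≈ -1669.5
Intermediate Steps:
o(D, F) = D/4
f(-50, 34) - o(-122, 86) = -50*34 - (-122)/4 = -1700 - 1*(-61/2) = -1700 + 61/2 = -3339/2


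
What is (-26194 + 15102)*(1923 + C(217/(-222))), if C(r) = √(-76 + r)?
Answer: -21329916 - 5546*I*√3793758/111 ≈ -2.133e+7 - 97318.0*I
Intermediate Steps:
(-26194 + 15102)*(1923 + C(217/(-222))) = (-26194 + 15102)*(1923 + √(-76 + 217/(-222))) = -11092*(1923 + √(-76 + 217*(-1/222))) = -11092*(1923 + √(-76 - 217/222)) = -11092*(1923 + √(-17089/222)) = -11092*(1923 + I*√3793758/222) = -21329916 - 5546*I*√3793758/111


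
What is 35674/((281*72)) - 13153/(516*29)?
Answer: 2788690/3153663 ≈ 0.88427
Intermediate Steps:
35674/((281*72)) - 13153/(516*29) = 35674/20232 - 13153/14964 = 35674*(1/20232) - 13153*1/14964 = 17837/10116 - 13153/14964 = 2788690/3153663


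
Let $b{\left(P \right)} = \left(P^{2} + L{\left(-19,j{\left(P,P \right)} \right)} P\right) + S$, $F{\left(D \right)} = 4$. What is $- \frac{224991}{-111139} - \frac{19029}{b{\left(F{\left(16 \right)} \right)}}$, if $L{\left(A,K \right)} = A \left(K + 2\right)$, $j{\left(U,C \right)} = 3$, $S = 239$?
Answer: $\frac{2142987906}{13892375} \approx 154.26$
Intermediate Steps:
$L{\left(A,K \right)} = A \left(2 + K\right)$
$b{\left(P \right)} = 239 + P^{2} - 95 P$ ($b{\left(P \right)} = \left(P^{2} + - 19 \left(2 + 3\right) P\right) + 239 = \left(P^{2} + \left(-19\right) 5 P\right) + 239 = \left(P^{2} - 95 P\right) + 239 = 239 + P^{2} - 95 P$)
$- \frac{224991}{-111139} - \frac{19029}{b{\left(F{\left(16 \right)} \right)}} = - \frac{224991}{-111139} - \frac{19029}{239 + 4^{2} - 380} = \left(-224991\right) \left(- \frac{1}{111139}\right) - \frac{19029}{239 + 16 - 380} = \frac{224991}{111139} - \frac{19029}{-125} = \frac{224991}{111139} - - \frac{19029}{125} = \frac{224991}{111139} + \frac{19029}{125} = \frac{2142987906}{13892375}$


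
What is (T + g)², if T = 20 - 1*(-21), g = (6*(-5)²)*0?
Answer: 1681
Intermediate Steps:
g = 0 (g = (6*25)*0 = 150*0 = 0)
T = 41 (T = 20 + 21 = 41)
(T + g)² = (41 + 0)² = 41² = 1681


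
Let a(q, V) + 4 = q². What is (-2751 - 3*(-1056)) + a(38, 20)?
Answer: 1857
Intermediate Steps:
a(q, V) = -4 + q²
(-2751 - 3*(-1056)) + a(38, 20) = (-2751 - 3*(-1056)) + (-4 + 38²) = (-2751 + 3168) + (-4 + 1444) = 417 + 1440 = 1857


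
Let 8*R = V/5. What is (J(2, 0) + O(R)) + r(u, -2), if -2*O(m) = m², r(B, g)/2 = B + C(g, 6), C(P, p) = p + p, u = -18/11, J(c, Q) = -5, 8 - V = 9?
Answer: 553589/35200 ≈ 15.727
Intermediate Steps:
V = -1 (V = 8 - 1*9 = 8 - 9 = -1)
u = -18/11 (u = -18*1/11 = -18/11 ≈ -1.6364)
C(P, p) = 2*p
R = -1/40 (R = (-1/5)/8 = (-1*⅕)/8 = (⅛)*(-⅕) = -1/40 ≈ -0.025000)
r(B, g) = 24 + 2*B (r(B, g) = 2*(B + 2*6) = 2*(B + 12) = 2*(12 + B) = 24 + 2*B)
O(m) = -m²/2
(J(2, 0) + O(R)) + r(u, -2) = (-5 - (-1/40)²/2) + (24 + 2*(-18/11)) = (-5 - ½*1/1600) + (24 - 36/11) = (-5 - 1/3200) + 228/11 = -16001/3200 + 228/11 = 553589/35200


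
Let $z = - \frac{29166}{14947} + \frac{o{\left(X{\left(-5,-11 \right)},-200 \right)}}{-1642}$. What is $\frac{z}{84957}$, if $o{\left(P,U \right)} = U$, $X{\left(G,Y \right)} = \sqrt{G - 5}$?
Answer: $- \frac{22450586}{1042548721059} \approx -2.1534 \cdot 10^{-5}$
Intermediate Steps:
$X{\left(G,Y \right)} = \sqrt{-5 + G}$
$z = - \frac{22450586}{12271487}$ ($z = - \frac{29166}{14947} - \frac{200}{-1642} = \left(-29166\right) \frac{1}{14947} - - \frac{100}{821} = - \frac{29166}{14947} + \frac{100}{821} = - \frac{22450586}{12271487} \approx -1.8295$)
$\frac{z}{84957} = - \frac{22450586}{12271487 \cdot 84957} = \left(- \frac{22450586}{12271487}\right) \frac{1}{84957} = - \frac{22450586}{1042548721059}$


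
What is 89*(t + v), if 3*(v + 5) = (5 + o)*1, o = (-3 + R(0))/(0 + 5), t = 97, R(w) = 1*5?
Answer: 41741/5 ≈ 8348.2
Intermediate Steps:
R(w) = 5
o = ⅖ (o = (-3 + 5)/(0 + 5) = 2/5 = 2*(⅕) = ⅖ ≈ 0.40000)
v = -16/5 (v = -5 + ((5 + ⅖)*1)/3 = -5 + ((27/5)*1)/3 = -5 + (⅓)*(27/5) = -5 + 9/5 = -16/5 ≈ -3.2000)
89*(t + v) = 89*(97 - 16/5) = 89*(469/5) = 41741/5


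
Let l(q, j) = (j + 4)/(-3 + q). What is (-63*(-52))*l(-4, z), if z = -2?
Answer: -936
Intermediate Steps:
l(q, j) = (4 + j)/(-3 + q)
(-63*(-52))*l(-4, z) = (-63*(-52))*((4 - 2)/(-3 - 4)) = 3276*(2/(-7)) = 3276*(-⅐*2) = 3276*(-2/7) = -936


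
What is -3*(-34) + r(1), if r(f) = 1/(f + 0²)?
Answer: 103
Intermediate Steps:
r(f) = 1/f (r(f) = 1/(f + 0) = 1/f)
-3*(-34) + r(1) = -3*(-34) + 1/1 = 102 + 1 = 103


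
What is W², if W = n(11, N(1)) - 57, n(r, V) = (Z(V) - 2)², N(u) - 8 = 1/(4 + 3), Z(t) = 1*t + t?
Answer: 51940849/2401 ≈ 21633.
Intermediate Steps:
Z(t) = 2*t (Z(t) = t + t = 2*t)
N(u) = 57/7 (N(u) = 8 + 1/(4 + 3) = 8 + 1/7 = 8 + ⅐ = 57/7)
n(r, V) = (-2 + 2*V)² (n(r, V) = (2*V - 2)² = (-2 + 2*V)²)
W = 7207/49 (W = 4*(-1 + 57/7)² - 57 = 4*(50/7)² - 57 = 4*(2500/49) - 57 = 10000/49 - 57 = 7207/49 ≈ 147.08)
W² = (7207/49)² = 51940849/2401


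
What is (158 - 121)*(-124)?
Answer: -4588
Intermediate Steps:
(158 - 121)*(-124) = 37*(-124) = -4588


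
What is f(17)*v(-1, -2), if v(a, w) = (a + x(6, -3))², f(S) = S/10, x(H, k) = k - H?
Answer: 170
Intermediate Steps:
f(S) = S/10 (f(S) = S*(⅒) = S/10)
v(a, w) = (-9 + a)² (v(a, w) = (a + (-3 - 1*6))² = (a + (-3 - 6))² = (a - 9)² = (-9 + a)²)
f(17)*v(-1, -2) = ((⅒)*17)*(-9 - 1)² = (17/10)*(-10)² = (17/10)*100 = 170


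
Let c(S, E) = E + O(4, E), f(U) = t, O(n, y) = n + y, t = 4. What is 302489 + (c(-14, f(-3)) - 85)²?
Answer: 307818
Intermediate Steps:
f(U) = 4
c(S, E) = 4 + 2*E (c(S, E) = E + (4 + E) = 4 + 2*E)
302489 + (c(-14, f(-3)) - 85)² = 302489 + ((4 + 2*4) - 85)² = 302489 + ((4 + 8) - 85)² = 302489 + (12 - 85)² = 302489 + (-73)² = 302489 + 5329 = 307818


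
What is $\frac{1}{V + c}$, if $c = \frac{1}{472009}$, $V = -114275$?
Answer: $- \frac{472009}{53938828474} \approx -8.7508 \cdot 10^{-6}$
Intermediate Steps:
$c = \frac{1}{472009} \approx 2.1186 \cdot 10^{-6}$
$\frac{1}{V + c} = \frac{1}{-114275 + \frac{1}{472009}} = \frac{1}{- \frac{53938828474}{472009}} = - \frac{472009}{53938828474}$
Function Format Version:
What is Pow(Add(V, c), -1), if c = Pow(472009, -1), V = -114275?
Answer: Rational(-472009, 53938828474) ≈ -8.7508e-6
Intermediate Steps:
c = Rational(1, 472009) ≈ 2.1186e-6
Pow(Add(V, c), -1) = Pow(Add(-114275, Rational(1, 472009)), -1) = Pow(Rational(-53938828474, 472009), -1) = Rational(-472009, 53938828474)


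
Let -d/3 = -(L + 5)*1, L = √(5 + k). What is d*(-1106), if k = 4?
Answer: -26544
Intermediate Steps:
L = 3 (L = √(5 + 4) = √9 = 3)
d = 24 (d = -3*(-(3 + 5)) = -3*(-1*8) = -(-24) = -3*(-8) = 24)
d*(-1106) = 24*(-1106) = -26544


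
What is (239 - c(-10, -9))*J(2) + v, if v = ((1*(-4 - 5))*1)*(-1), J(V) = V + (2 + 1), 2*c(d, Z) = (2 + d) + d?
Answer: 1249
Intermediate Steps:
c(d, Z) = 1 + d (c(d, Z) = ((2 + d) + d)/2 = (2 + 2*d)/2 = 1 + d)
J(V) = 3 + V (J(V) = V + 3 = 3 + V)
v = 9 (v = ((1*(-9))*1)*(-1) = -9*1*(-1) = -9*(-1) = 9)
(239 - c(-10, -9))*J(2) + v = (239 - (1 - 10))*(3 + 2) + 9 = (239 - 1*(-9))*5 + 9 = (239 + 9)*5 + 9 = 248*5 + 9 = 1240 + 9 = 1249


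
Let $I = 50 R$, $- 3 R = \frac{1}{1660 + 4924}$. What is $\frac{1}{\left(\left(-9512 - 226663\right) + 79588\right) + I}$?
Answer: $- \frac{9876}{1546453237} \approx -6.3862 \cdot 10^{-6}$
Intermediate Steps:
$R = - \frac{1}{19752}$ ($R = - \frac{1}{3 \left(1660 + 4924\right)} = - \frac{1}{3 \cdot 6584} = \left(- \frac{1}{3}\right) \frac{1}{6584} = - \frac{1}{19752} \approx -5.0628 \cdot 10^{-5}$)
$I = - \frac{25}{9876}$ ($I = 50 \left(- \frac{1}{19752}\right) = - \frac{25}{9876} \approx -0.0025314$)
$\frac{1}{\left(\left(-9512 - 226663\right) + 79588\right) + I} = \frac{1}{\left(\left(-9512 - 226663\right) + 79588\right) - \frac{25}{9876}} = \frac{1}{\left(-236175 + 79588\right) - \frac{25}{9876}} = \frac{1}{-156587 - \frac{25}{9876}} = \frac{1}{- \frac{1546453237}{9876}} = - \frac{9876}{1546453237}$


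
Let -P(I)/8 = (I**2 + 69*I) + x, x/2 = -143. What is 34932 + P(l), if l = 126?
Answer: -159340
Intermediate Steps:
x = -286 (x = 2*(-143) = -286)
P(I) = 2288 - 552*I - 8*I**2 (P(I) = -8*((I**2 + 69*I) - 286) = -8*(-286 + I**2 + 69*I) = 2288 - 552*I - 8*I**2)
34932 + P(l) = 34932 + (2288 - 552*126 - 8*126**2) = 34932 + (2288 - 69552 - 8*15876) = 34932 + (2288 - 69552 - 127008) = 34932 - 194272 = -159340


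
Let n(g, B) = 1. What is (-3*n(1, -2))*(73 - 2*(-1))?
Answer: -225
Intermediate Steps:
(-3*n(1, -2))*(73 - 2*(-1)) = (-3*1)*(73 - 2*(-1)) = -3*(73 - 1*(-2)) = -3*(73 + 2) = -3*75 = -225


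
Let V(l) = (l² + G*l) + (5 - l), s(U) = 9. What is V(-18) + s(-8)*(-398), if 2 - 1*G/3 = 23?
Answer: -2101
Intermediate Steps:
G = -63 (G = 6 - 3*23 = 6 - 69 = -63)
V(l) = 5 + l² - 64*l (V(l) = (l² - 63*l) + (5 - l) = 5 + l² - 64*l)
V(-18) + s(-8)*(-398) = (5 + (-18)² - 64*(-18)) + 9*(-398) = (5 + 324 + 1152) - 3582 = 1481 - 3582 = -2101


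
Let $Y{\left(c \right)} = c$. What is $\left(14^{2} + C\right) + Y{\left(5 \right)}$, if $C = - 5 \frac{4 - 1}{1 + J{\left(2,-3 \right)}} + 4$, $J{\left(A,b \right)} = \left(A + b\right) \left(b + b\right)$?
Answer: $\frac{1420}{7} \approx 202.86$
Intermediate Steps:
$J{\left(A,b \right)} = 2 b \left(A + b\right)$ ($J{\left(A,b \right)} = \left(A + b\right) 2 b = 2 b \left(A + b\right)$)
$C = \frac{13}{7}$ ($C = - 5 \frac{4 - 1}{1 + 2 \left(-3\right) \left(2 - 3\right)} + 4 = - 5 \frac{3}{1 + 2 \left(-3\right) \left(-1\right)} + 4 = - 5 \frac{3}{1 + 6} + 4 = - 5 \cdot \frac{3}{7} + 4 = - 5 \cdot 3 \cdot \frac{1}{7} + 4 = \left(-5\right) \frac{3}{7} + 4 = - \frac{15}{7} + 4 = \frac{13}{7} \approx 1.8571$)
$\left(14^{2} + C\right) + Y{\left(5 \right)} = \left(14^{2} + \frac{13}{7}\right) + 5 = \left(196 + \frac{13}{7}\right) + 5 = \frac{1385}{7} + 5 = \frac{1420}{7}$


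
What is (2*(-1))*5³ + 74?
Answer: -176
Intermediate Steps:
(2*(-1))*5³ + 74 = -2*125 + 74 = -250 + 74 = -176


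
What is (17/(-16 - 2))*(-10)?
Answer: 85/9 ≈ 9.4444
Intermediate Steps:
(17/(-16 - 2))*(-10) = (17/(-18))*(-10) = -1/18*17*(-10) = -17/18*(-10) = 85/9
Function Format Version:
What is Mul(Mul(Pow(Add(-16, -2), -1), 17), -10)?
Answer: Rational(85, 9) ≈ 9.4444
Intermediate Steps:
Mul(Mul(Pow(Add(-16, -2), -1), 17), -10) = Mul(Mul(Pow(-18, -1), 17), -10) = Mul(Mul(Rational(-1, 18), 17), -10) = Mul(Rational(-17, 18), -10) = Rational(85, 9)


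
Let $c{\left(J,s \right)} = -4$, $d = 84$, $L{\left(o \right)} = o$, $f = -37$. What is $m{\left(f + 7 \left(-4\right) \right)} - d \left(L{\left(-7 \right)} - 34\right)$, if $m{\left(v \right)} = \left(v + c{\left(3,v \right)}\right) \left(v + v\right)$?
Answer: $12414$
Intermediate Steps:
$m{\left(v \right)} = 2 v \left(-4 + v\right)$ ($m{\left(v \right)} = \left(v - 4\right) \left(v + v\right) = \left(-4 + v\right) 2 v = 2 v \left(-4 + v\right)$)
$m{\left(f + 7 \left(-4\right) \right)} - d \left(L{\left(-7 \right)} - 34\right) = 2 \left(-37 + 7 \left(-4\right)\right) \left(-4 + \left(-37 + 7 \left(-4\right)\right)\right) - 84 \left(-7 - 34\right) = 2 \left(-37 - 28\right) \left(-4 - 65\right) - 84 \left(-41\right) = 2 \left(-65\right) \left(-4 - 65\right) - -3444 = 2 \left(-65\right) \left(-69\right) + 3444 = 8970 + 3444 = 12414$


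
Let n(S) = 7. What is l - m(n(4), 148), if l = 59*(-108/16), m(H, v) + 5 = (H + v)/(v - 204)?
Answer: -21867/56 ≈ -390.48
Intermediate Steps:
m(H, v) = -5 + (H + v)/(-204 + v) (m(H, v) = -5 + (H + v)/(v - 204) = -5 + (H + v)/(-204 + v))
l = -1593/4 (l = 59*(-108*1/16) = 59*(-27/4) = -1593/4 ≈ -398.25)
l - m(n(4), 148) = -1593/4 - (1020 + 7 - 4*148)/(-204 + 148) = -1593/4 - (1020 + 7 - 592)/(-56) = -1593/4 - (-1)*435/56 = -1593/4 - 1*(-435/56) = -1593/4 + 435/56 = -21867/56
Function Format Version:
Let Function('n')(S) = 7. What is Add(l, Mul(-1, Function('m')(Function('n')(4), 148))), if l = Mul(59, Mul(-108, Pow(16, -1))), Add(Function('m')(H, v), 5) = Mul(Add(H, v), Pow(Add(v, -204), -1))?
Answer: Rational(-21867, 56) ≈ -390.48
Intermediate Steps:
Function('m')(H, v) = Add(-5, Mul(Pow(Add(-204, v), -1), Add(H, v))) (Function('m')(H, v) = Add(-5, Mul(Add(H, v), Pow(Add(v, -204), -1))) = Add(-5, Mul(Add(H, v), Pow(Add(-204, v), -1))) = Add(-5, Mul(Pow(Add(-204, v), -1), Add(H, v))))
l = Rational(-1593, 4) (l = Mul(59, Mul(-108, Rational(1, 16))) = Mul(59, Rational(-27, 4)) = Rational(-1593, 4) ≈ -398.25)
Add(l, Mul(-1, Function('m')(Function('n')(4), 148))) = Add(Rational(-1593, 4), Mul(-1, Mul(Pow(Add(-204, 148), -1), Add(1020, 7, Mul(-4, 148))))) = Add(Rational(-1593, 4), Mul(-1, Mul(Pow(-56, -1), Add(1020, 7, -592)))) = Add(Rational(-1593, 4), Mul(-1, Mul(Rational(-1, 56), 435))) = Add(Rational(-1593, 4), Mul(-1, Rational(-435, 56))) = Add(Rational(-1593, 4), Rational(435, 56)) = Rational(-21867, 56)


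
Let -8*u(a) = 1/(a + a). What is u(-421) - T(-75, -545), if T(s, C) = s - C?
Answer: -3165919/6736 ≈ -470.00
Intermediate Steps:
u(a) = -1/(16*a) (u(a) = -1/(8*(a + a)) = -1/(2*a)/8 = -1/(16*a))
u(-421) - T(-75, -545) = -1/16/(-421) - (-75 - 1*(-545)) = -1/16*(-1/421) - (-75 + 545) = 1/6736 - 1*470 = 1/6736 - 470 = -3165919/6736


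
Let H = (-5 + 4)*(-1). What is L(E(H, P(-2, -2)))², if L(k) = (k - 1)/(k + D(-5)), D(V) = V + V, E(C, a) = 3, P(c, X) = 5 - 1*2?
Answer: 4/49 ≈ 0.081633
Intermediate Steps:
P(c, X) = 3 (P(c, X) = 5 - 2 = 3)
H = 1 (H = -1*(-1) = 1)
D(V) = 2*V
L(k) = (-1 + k)/(-10 + k) (L(k) = (k - 1)/(k + 2*(-5)) = (-1 + k)/(k - 10) = (-1 + k)/(-10 + k))
L(E(H, P(-2, -2)))² = ((-1 + 3)/(-10 + 3))² = (2/(-7))² = (-⅐*2)² = (-2/7)² = 4/49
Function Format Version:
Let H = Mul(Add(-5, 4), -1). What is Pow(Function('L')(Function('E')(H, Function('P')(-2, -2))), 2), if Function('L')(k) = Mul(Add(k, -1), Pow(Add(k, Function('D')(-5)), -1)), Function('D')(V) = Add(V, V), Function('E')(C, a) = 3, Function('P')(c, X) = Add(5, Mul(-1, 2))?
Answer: Rational(4, 49) ≈ 0.081633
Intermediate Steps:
Function('P')(c, X) = 3 (Function('P')(c, X) = Add(5, -2) = 3)
H = 1 (H = Mul(-1, -1) = 1)
Function('D')(V) = Mul(2, V)
Function('L')(k) = Mul(Pow(Add(-10, k), -1), Add(-1, k)) (Function('L')(k) = Mul(Add(k, -1), Pow(Add(k, Mul(2, -5)), -1)) = Mul(Add(-1, k), Pow(Add(k, -10), -1)) = Mul(Add(-1, k), Pow(Add(-10, k), -1)) = Mul(Pow(Add(-10, k), -1), Add(-1, k)))
Pow(Function('L')(Function('E')(H, Function('P')(-2, -2))), 2) = Pow(Mul(Pow(Add(-10, 3), -1), Add(-1, 3)), 2) = Pow(Mul(Pow(-7, -1), 2), 2) = Pow(Mul(Rational(-1, 7), 2), 2) = Pow(Rational(-2, 7), 2) = Rational(4, 49)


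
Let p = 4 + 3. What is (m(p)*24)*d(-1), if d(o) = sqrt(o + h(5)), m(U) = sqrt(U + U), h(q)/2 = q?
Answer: 72*sqrt(14) ≈ 269.40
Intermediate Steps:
h(q) = 2*q
p = 7
m(U) = sqrt(2)*sqrt(U) (m(U) = sqrt(2*U) = sqrt(2)*sqrt(U))
d(o) = sqrt(10 + o) (d(o) = sqrt(o + 2*5) = sqrt(o + 10) = sqrt(10 + o))
(m(p)*24)*d(-1) = ((sqrt(2)*sqrt(7))*24)*sqrt(10 - 1) = (sqrt(14)*24)*sqrt(9) = (24*sqrt(14))*3 = 72*sqrt(14)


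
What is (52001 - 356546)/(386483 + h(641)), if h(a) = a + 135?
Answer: -304545/387259 ≈ -0.78641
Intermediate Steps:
h(a) = 135 + a
(52001 - 356546)/(386483 + h(641)) = (52001 - 356546)/(386483 + (135 + 641)) = -304545/(386483 + 776) = -304545/387259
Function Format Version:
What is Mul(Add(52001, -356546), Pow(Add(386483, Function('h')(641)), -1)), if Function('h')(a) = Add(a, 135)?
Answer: Rational(-304545, 387259) ≈ -0.78641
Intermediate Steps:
Function('h')(a) = Add(135, a)
Mul(Add(52001, -356546), Pow(Add(386483, Function('h')(641)), -1)) = Mul(Add(52001, -356546), Pow(Add(386483, Add(135, 641)), -1)) = Mul(-304545, Pow(Add(386483, 776), -1)) = Mul(-304545, Pow(387259, -1)) = Mul(-304545, Rational(1, 387259)) = Rational(-304545, 387259)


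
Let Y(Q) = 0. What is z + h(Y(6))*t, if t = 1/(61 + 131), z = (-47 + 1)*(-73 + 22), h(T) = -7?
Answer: 450425/192 ≈ 2346.0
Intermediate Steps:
z = 2346 (z = -46*(-51) = 2346)
t = 1/192 ≈ 0.0052083
z + h(Y(6))*t = 2346 - 7*1/192 = 2346 - 7/192 = 450425/192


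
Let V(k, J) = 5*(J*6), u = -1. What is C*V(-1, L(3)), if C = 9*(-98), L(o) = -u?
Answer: -26460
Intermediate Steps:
L(o) = 1 (L(o) = -1*(-1) = 1)
C = -882
V(k, J) = 30*J (V(k, J) = 5*(6*J) = 30*J)
C*V(-1, L(3)) = -26460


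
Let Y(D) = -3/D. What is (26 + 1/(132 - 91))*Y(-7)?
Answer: 3201/287 ≈ 11.153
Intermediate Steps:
(26 + 1/(132 - 91))*Y(-7) = (26 + 1/(132 - 91))*(-3/(-7)) = (26 + 1/41)*(-3*(-⅐)) = (26 + 1/41)*(3/7) = (1067/41)*(3/7) = 3201/287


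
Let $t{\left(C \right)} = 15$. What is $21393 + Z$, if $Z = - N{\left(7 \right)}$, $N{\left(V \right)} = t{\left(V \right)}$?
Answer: $21378$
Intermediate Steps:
$N{\left(V \right)} = 15$
$Z = -15$ ($Z = \left(-1\right) 15 = -15$)
$21393 + Z = 21393 - 15 = 21378$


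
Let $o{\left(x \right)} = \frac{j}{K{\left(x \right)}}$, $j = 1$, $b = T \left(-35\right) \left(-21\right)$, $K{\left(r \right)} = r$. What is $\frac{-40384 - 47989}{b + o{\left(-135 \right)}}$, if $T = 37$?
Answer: $- \frac{11930355}{3671324} \approx -3.2496$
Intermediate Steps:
$b = 27195$ ($b = 37 \left(-35\right) \left(-21\right) = \left(-1295\right) \left(-21\right) = 27195$)
$o{\left(x \right)} = \frac{1}{x}$ ($o{\left(x \right)} = 1 \frac{1}{x} = \frac{1}{x}$)
$\frac{-40384 - 47989}{b + o{\left(-135 \right)}} = \frac{-40384 - 47989}{27195 + \frac{1}{-135}} = - \frac{88373}{27195 - \frac{1}{135}} = - \frac{88373}{\frac{3671324}{135}} = \left(-88373\right) \frac{135}{3671324} = - \frac{11930355}{3671324}$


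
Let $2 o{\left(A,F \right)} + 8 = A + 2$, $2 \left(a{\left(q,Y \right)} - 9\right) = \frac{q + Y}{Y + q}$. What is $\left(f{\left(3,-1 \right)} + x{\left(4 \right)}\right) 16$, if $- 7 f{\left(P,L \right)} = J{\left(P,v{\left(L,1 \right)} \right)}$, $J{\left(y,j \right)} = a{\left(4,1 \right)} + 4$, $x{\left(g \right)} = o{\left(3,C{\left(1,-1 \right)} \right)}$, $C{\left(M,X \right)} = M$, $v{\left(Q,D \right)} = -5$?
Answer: $- \frac{384}{7} \approx -54.857$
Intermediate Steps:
$a{\left(q,Y \right)} = \frac{19}{2}$ ($a{\left(q,Y \right)} = 9 + \frac{\left(q + Y\right) \frac{1}{Y + q}}{2} = 9 + \frac{\left(Y + q\right) \frac{1}{Y + q}}{2} = 9 + \frac{1}{2} \cdot 1 = 9 + \frac{1}{2} = \frac{19}{2}$)
$o{\left(A,F \right)} = -3 + \frac{A}{2}$ ($o{\left(A,F \right)} = -4 + \frac{A + 2}{2} = -4 + \frac{2 + A}{2} = -4 + \left(1 + \frac{A}{2}\right) = -3 + \frac{A}{2}$)
$x{\left(g \right)} = - \frac{3}{2}$ ($x{\left(g \right)} = -3 + \frac{1}{2} \cdot 3 = -3 + \frac{3}{2} = - \frac{3}{2}$)
$J{\left(y,j \right)} = \frac{27}{2}$ ($J{\left(y,j \right)} = \frac{19}{2} + 4 = \frac{27}{2}$)
$f{\left(P,L \right)} = - \frac{27}{14}$ ($f{\left(P,L \right)} = \left(- \frac{1}{7}\right) \frac{27}{2} = - \frac{27}{14}$)
$\left(f{\left(3,-1 \right)} + x{\left(4 \right)}\right) 16 = \left(- \frac{27}{14} - \frac{3}{2}\right) 16 = \left(- \frac{24}{7}\right) 16 = - \frac{384}{7}$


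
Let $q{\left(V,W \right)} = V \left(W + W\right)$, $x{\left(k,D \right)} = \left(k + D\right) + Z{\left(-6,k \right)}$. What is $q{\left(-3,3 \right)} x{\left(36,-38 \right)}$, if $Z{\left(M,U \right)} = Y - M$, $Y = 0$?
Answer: $-72$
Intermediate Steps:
$Z{\left(M,U \right)} = - M$ ($Z{\left(M,U \right)} = 0 - M = - M$)
$x{\left(k,D \right)} = 6 + D + k$ ($x{\left(k,D \right)} = \left(k + D\right) - -6 = \left(D + k\right) + 6 = 6 + D + k$)
$q{\left(V,W \right)} = 2 V W$ ($q{\left(V,W \right)} = V 2 W = 2 V W$)
$q{\left(-3,3 \right)} x{\left(36,-38 \right)} = 2 \left(-3\right) 3 \left(6 - 38 + 36\right) = \left(-18\right) 4 = -72$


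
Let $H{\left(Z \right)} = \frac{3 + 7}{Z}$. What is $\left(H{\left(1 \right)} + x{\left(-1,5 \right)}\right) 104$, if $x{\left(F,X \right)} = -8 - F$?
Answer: $312$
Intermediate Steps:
$H{\left(Z \right)} = \frac{10}{Z}$
$\left(H{\left(1 \right)} + x{\left(-1,5 \right)}\right) 104 = \left(\frac{10}{1} - 7\right) 104 = \left(10 \cdot 1 + \left(-8 + 1\right)\right) 104 = \left(10 - 7\right) 104 = 3 \cdot 104 = 312$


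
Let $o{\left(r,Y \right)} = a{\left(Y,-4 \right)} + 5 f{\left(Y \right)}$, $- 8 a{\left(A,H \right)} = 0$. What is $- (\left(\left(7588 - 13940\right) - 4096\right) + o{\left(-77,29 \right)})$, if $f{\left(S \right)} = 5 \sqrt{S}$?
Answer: $10448 - 25 \sqrt{29} \approx 10313.0$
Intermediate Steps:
$a{\left(A,H \right)} = 0$ ($a{\left(A,H \right)} = \left(- \frac{1}{8}\right) 0 = 0$)
$o{\left(r,Y \right)} = 25 \sqrt{Y}$ ($o{\left(r,Y \right)} = 0 + 5 \cdot 5 \sqrt{Y} = 0 + 25 \sqrt{Y} = 25 \sqrt{Y}$)
$- (\left(\left(7588 - 13940\right) - 4096\right) + o{\left(-77,29 \right)}) = - (\left(\left(7588 - 13940\right) - 4096\right) + 25 \sqrt{29}) = - (\left(-6352 - 4096\right) + 25 \sqrt{29}) = - (-10448 + 25 \sqrt{29}) = 10448 - 25 \sqrt{29}$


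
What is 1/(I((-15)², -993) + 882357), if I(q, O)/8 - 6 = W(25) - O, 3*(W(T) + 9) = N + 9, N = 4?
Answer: 3/2670935 ≈ 1.1232e-6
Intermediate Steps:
W(T) = -14/3 (W(T) = -9 + (4 + 9)/3 = -9 + (⅓)*13 = -9 + 13/3 = -14/3)
I(q, O) = 32/3 - 8*O (I(q, O) = 48 + 8*(-14/3 - O) = 48 + (-112/3 - 8*O) = 32/3 - 8*O)
1/(I((-15)², -993) + 882357) = 1/((32/3 - 8*(-993)) + 882357) = 1/((32/3 + 7944) + 882357) = 1/(23864/3 + 882357) = 1/(2670935/3) = 3/2670935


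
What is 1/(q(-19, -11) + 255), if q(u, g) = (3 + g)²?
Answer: 1/319 ≈ 0.0031348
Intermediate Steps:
1/(q(-19, -11) + 255) = 1/((3 - 11)² + 255) = 1/((-8)² + 255) = 1/(64 + 255) = 1/319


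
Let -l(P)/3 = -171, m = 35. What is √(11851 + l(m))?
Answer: 2*√3091 ≈ 111.19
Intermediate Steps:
l(P) = 513 (l(P) = -3*(-171) = 513)
√(11851 + l(m)) = √(11851 + 513) = √12364 = 2*√3091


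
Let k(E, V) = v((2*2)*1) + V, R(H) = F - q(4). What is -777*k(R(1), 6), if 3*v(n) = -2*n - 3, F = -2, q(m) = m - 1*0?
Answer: -1813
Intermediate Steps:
q(m) = m (q(m) = m + 0 = m)
v(n) = -1 - 2*n/3 (v(n) = (-2*n - 3)/3 = (-3 - 2*n)/3 = -1 - 2*n/3)
R(H) = -6 (R(H) = -2 - 1*4 = -2 - 4 = -6)
k(E, V) = -11/3 + V (k(E, V) = (-1 - 2*2*2/3) + V = (-1 - 8/3) + V = -11/3 + V)
-777*k(R(1), 6) = -777*(-11/3 + 6) = -777*7/3 = -1813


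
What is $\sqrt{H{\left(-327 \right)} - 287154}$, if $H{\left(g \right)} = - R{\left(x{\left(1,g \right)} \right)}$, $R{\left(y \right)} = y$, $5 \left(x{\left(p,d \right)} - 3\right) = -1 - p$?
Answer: $\frac{i \sqrt{7178915}}{5} \approx 535.87 i$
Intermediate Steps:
$x{\left(p,d \right)} = \frac{14}{5} - \frac{p}{5}$ ($x{\left(p,d \right)} = 3 + \frac{-1 - p}{5} = 3 - \left(\frac{1}{5} + \frac{p}{5}\right) = \frac{14}{5} - \frac{p}{5}$)
$H{\left(g \right)} = - \frac{13}{5}$ ($H{\left(g \right)} = - (\frac{14}{5} - \frac{1}{5}) = \left(-1\right) \frac{13}{5} = - \frac{13}{5}$)
$\sqrt{H{\left(-327 \right)} - 287154} = \sqrt{- \frac{13}{5} - 287154} = \sqrt{- \frac{1435783}{5}} = \frac{i \sqrt{7178915}}{5}$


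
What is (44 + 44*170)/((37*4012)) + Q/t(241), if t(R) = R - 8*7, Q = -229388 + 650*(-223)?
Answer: -375451609/185555 ≈ -2023.4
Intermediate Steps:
Q = -374338 (Q = -229388 - 144950 = -374338)
t(R) = -56 + R (t(R) = R - 56 = -56 + R)
(44 + 44*170)/((37*4012)) + Q/t(241) = (44 + 44*170)/((37*4012)) - 374338/(-56 + 241) = (44 + 7480)/148444 - 374338/185 = 7524*(1/148444) - 374338*1/185 = 1881/37111 - 374338/185 = -375451609/185555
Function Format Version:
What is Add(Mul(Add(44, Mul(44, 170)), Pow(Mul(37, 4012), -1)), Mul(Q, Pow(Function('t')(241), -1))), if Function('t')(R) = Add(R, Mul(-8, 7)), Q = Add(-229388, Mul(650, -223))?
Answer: Rational(-375451609, 185555) ≈ -2023.4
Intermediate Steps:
Q = -374338 (Q = Add(-229388, -144950) = -374338)
Function('t')(R) = Add(-56, R) (Function('t')(R) = Add(R, -56) = Add(-56, R))
Add(Mul(Add(44, Mul(44, 170)), Pow(Mul(37, 4012), -1)), Mul(Q, Pow(Function('t')(241), -1))) = Add(Mul(Add(44, Mul(44, 170)), Pow(Mul(37, 4012), -1)), Mul(-374338, Pow(Add(-56, 241), -1))) = Add(Mul(Add(44, 7480), Pow(148444, -1)), Mul(-374338, Pow(185, -1))) = Add(Mul(7524, Rational(1, 148444)), Mul(-374338, Rational(1, 185))) = Add(Rational(1881, 37111), Rational(-374338, 185)) = Rational(-375451609, 185555)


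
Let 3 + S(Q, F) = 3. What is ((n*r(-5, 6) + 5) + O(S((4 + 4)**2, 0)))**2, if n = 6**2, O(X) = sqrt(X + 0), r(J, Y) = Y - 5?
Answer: 1681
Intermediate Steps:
r(J, Y) = -5 + Y
S(Q, F) = 0 (S(Q, F) = -3 + 3 = 0)
O(X) = sqrt(X)
n = 36
((n*r(-5, 6) + 5) + O(S((4 + 4)**2, 0)))**2 = ((36*(-5 + 6) + 5) + sqrt(0))**2 = ((36*1 + 5) + 0)**2 = ((36 + 5) + 0)**2 = (41 + 0)**2 = 41**2 = 1681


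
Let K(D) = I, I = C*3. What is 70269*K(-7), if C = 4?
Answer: 843228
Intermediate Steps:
I = 12 (I = 4*3 = 12)
K(D) = 12
70269*K(-7) = 70269*12 = 843228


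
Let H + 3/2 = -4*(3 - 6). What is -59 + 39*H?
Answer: 701/2 ≈ 350.50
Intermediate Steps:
H = 21/2 (H = -3/2 - 4*(3 - 6) = -3/2 - 4*(-3) = -3/2 + 12 = 21/2 ≈ 10.500)
-59 + 39*H = -59 + 39*(21/2) = -59 + 819/2 = 701/2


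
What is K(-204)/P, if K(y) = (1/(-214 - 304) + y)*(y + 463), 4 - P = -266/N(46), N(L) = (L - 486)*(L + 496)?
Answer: -6300224260/476827 ≈ -13213.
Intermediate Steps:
N(L) = (-486 + L)*(496 + L)
P = 476827/119240 (P = 4 - (-266)/(-241056 + 46² + 10*46) = 4 - (-266)/(-241056 + 2116 + 460) = 4 - (-266)/(-238480) = 4 - (-266)*(-1)/238480 = 4 - 1*133/119240 = 4 - 133/119240 = 476827/119240 ≈ 3.9989)
K(y) = (463 + y)*(-1/518 + y) (K(y) = (1/(-518) + y)*(463 + y) = (-1/518 + y)*(463 + y) = (463 + y)*(-1/518 + y))
K(-204)/P = (-463/518 + (-204)² + (239833/518)*(-204))/(476827/119240) = (-463/518 + 41616 - 24462966/259)*(119240/476827) = -105673/2*119240/476827 = -6300224260/476827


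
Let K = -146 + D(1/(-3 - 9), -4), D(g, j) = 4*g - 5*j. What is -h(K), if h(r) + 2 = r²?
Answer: -143623/9 ≈ -15958.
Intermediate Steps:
D(g, j) = -5*j + 4*g
K = -379/3 (K = -146 + (-5*(-4) + 4/(-3 - 9)) = -146 + (20 + 4/(-12)) = -146 + (20 + 4*(-1/12)) = -146 + (20 - ⅓) = -146 + 59/3 = -379/3 ≈ -126.33)
h(r) = -2 + r²
-h(K) = -(-2 + (-379/3)²) = -(-2 + 143641/9) = -1*143623/9 = -143623/9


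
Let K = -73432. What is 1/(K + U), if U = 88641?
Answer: 1/15209 ≈ 6.5751e-5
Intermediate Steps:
1/(K + U) = 1/(-73432 + 88641) = 1/15209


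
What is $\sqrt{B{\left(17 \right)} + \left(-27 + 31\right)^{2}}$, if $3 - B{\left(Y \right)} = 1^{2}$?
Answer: $3 \sqrt{2} \approx 4.2426$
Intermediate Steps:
$B{\left(Y \right)} = 2$ ($B{\left(Y \right)} = 3 - 1^{2} = 3 - 1 = 2$)
$\sqrt{B{\left(17 \right)} + \left(-27 + 31\right)^{2}} = \sqrt{2 + \left(-27 + 31\right)^{2}} = \sqrt{2 + 4^{2}} = \sqrt{2 + 16} = \sqrt{18} = 3 \sqrt{2}$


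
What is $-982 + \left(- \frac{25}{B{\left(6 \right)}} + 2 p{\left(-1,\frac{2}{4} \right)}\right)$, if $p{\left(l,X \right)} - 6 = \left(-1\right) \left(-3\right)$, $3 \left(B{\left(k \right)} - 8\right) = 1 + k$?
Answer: $- \frac{29959}{31} \approx -966.42$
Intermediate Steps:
$B{\left(k \right)} = \frac{25}{3} + \frac{k}{3}$ ($B{\left(k \right)} = 8 + \frac{1 + k}{3} = 8 + \left(\frac{1}{3} + \frac{k}{3}\right) = \frac{25}{3} + \frac{k}{3}$)
$p{\left(l,X \right)} = 9$ ($p{\left(l,X \right)} = 6 - -3 = 6 + 3 = 9$)
$-982 + \left(- \frac{25}{B{\left(6 \right)}} + 2 p{\left(-1,\frac{2}{4} \right)}\right) = -982 + \left(- \frac{25}{\frac{25}{3} + \frac{1}{3} \cdot 6} + 2 \cdot 9\right) = -982 + \left(- \frac{25}{\frac{25}{3} + 2} + 18\right) = -982 + \left(- \frac{25}{\frac{31}{3}} + 18\right) = -982 + \left(\left(-25\right) \frac{3}{31} + 18\right) = -982 + \left(- \frac{75}{31} + 18\right) = -982 + \frac{483}{31} = - \frac{29959}{31}$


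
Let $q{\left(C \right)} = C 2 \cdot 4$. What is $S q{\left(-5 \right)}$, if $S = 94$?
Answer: $-3760$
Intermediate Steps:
$q{\left(C \right)} = 8 C$ ($q{\left(C \right)} = 2 C 4 = 8 C$)
$S q{\left(-5 \right)} = 94 \cdot 8 \left(-5\right) = 94 \left(-40\right) = -3760$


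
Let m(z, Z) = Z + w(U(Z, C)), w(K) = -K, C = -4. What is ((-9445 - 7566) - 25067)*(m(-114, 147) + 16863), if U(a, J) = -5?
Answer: -715957170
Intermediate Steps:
m(z, Z) = 5 + Z (m(z, Z) = Z - 1*(-5) = Z + 5 = 5 + Z)
((-9445 - 7566) - 25067)*(m(-114, 147) + 16863) = ((-9445 - 7566) - 25067)*((5 + 147) + 16863) = (-17011 - 25067)*(152 + 16863) = -42078*17015 = -715957170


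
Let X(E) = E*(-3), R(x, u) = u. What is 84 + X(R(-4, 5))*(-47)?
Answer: 789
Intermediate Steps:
X(E) = -3*E
84 + X(R(-4, 5))*(-47) = 84 - 3*5*(-47) = 84 - 15*(-47) = 84 + 705 = 789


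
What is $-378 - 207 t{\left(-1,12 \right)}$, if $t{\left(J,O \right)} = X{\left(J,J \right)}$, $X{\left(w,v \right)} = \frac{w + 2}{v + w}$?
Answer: $- \frac{549}{2} \approx -274.5$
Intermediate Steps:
$X{\left(w,v \right)} = \frac{2 + w}{v + w}$
$t{\left(J,O \right)} = \frac{2 + J}{2 J}$ ($t{\left(J,O \right)} = \frac{2 + J}{J + J} = \frac{2 + J}{2 J}$)
$-378 - 207 t{\left(-1,12 \right)} = -378 - 207 \frac{2 - 1}{2 \left(-1\right)} = -378 - 207 \cdot \frac{1}{2} \left(-1\right) 1 = -378 - - \frac{207}{2} = -378 + \frac{207}{2} = - \frac{549}{2}$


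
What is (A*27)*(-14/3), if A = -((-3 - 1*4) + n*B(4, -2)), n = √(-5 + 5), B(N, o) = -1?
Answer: -882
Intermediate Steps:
n = 0 (n = √0 = 0)
A = 7 (A = -((-3 - 1*4) + 0*(-1)) = -((-3 - 4) + 0) = -(-7 + 0) = -1*(-7) = 7)
(A*27)*(-14/3) = (7*27)*(-14/3) = 189*(-14*⅓) = 189*(-14/3) = -882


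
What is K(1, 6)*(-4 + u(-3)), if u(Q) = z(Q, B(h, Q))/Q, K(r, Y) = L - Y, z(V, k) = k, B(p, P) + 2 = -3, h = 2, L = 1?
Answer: 35/3 ≈ 11.667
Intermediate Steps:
B(p, P) = -5 (B(p, P) = -2 - 3 = -5)
K(r, Y) = 1 - Y
u(Q) = -5/Q
K(1, 6)*(-4 + u(-3)) = (1 - 1*6)*(-4 - 5/(-3)) = (1 - 6)*(-4 - 5*(-1/3)) = -5*(-4 + 5/3) = -5*(-7/3) = 35/3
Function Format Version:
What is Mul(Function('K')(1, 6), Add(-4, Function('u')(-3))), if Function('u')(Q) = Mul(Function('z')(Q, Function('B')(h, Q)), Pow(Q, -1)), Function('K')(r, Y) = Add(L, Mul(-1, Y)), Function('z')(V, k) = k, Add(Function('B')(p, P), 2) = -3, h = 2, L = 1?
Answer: Rational(35, 3) ≈ 11.667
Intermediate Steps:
Function('B')(p, P) = -5 (Function('B')(p, P) = Add(-2, -3) = -5)
Function('K')(r, Y) = Add(1, Mul(-1, Y))
Function('u')(Q) = Mul(-5, Pow(Q, -1))
Mul(Function('K')(1, 6), Add(-4, Function('u')(-3))) = Mul(Add(1, Mul(-1, 6)), Add(-4, Mul(-5, Pow(-3, -1)))) = Mul(Add(1, -6), Add(-4, Mul(-5, Rational(-1, 3)))) = Mul(-5, Add(-4, Rational(5, 3))) = Mul(-5, Rational(-7, 3)) = Rational(35, 3)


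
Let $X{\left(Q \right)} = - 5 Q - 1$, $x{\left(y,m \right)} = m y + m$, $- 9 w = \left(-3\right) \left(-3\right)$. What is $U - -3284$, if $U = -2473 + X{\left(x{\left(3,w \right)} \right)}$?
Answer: $830$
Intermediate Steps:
$w = -1$ ($w = - \frac{\left(-3\right) \left(-3\right)}{9} = \left(- \frac{1}{9}\right) 9 = -1$)
$x{\left(y,m \right)} = m + m y$
$X{\left(Q \right)} = -1 - 5 Q$
$U = -2454$ ($U = -2473 - \left(1 + 5 \left(- (1 + 3)\right)\right) = -2473 - \left(1 + 5 \left(\left(-1\right) 4\right)\right) = -2473 - -19 = -2473 + \left(-1 + 20\right) = -2473 + 19 = -2454$)
$U - -3284 = -2454 - -3284 = -2454 + 3284 = 830$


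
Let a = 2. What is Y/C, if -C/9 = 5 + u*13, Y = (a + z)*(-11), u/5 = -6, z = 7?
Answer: -1/35 ≈ -0.028571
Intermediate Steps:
u = -30 (u = 5*(-6) = -30)
Y = -99 (Y = (2 + 7)*(-11) = 9*(-11) = -99)
C = 3465 (C = -9*(5 - 30*13) = -9*(5 - 390) = -9*(-385) = 3465)
Y/C = -99/3465 = -99*1/3465 = -1/35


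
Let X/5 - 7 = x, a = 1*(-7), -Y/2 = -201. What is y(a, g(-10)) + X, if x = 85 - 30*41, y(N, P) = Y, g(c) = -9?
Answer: -5288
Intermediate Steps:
Y = 402 (Y = -2*(-201) = 402)
a = -7
y(N, P) = 402
x = -1145 (x = 85 - 1230 = -1145)
X = -5690 (X = 35 + 5*(-1145) = 35 - 5725 = -5690)
y(a, g(-10)) + X = 402 - 5690 = -5288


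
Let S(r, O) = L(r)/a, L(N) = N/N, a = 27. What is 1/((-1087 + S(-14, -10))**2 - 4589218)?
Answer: -729/2484234818 ≈ -2.9345e-7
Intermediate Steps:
L(N) = 1
S(r, O) = 1/27
1/((-1087 + S(-14, -10))**2 - 4589218) = 1/((-1087 + 1/27)**2 - 4589218) = 1/((-29348/27)**2 - 4589218) = 1/(861305104/729 - 4589218) = 1/(-2484234818/729) = -729/2484234818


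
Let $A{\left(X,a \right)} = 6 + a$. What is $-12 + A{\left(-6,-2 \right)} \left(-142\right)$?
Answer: $-580$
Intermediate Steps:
$-12 + A{\left(-6,-2 \right)} \left(-142\right) = -12 + \left(6 - 2\right) \left(-142\right) = -12 + 4 \left(-142\right) = -12 - 568 = -580$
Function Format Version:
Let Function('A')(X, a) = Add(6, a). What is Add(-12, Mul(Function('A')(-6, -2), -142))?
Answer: -580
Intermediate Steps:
Add(-12, Mul(Function('A')(-6, -2), -142)) = Add(-12, Mul(Add(6, -2), -142)) = Add(-12, Mul(4, -142)) = Add(-12, -568) = -580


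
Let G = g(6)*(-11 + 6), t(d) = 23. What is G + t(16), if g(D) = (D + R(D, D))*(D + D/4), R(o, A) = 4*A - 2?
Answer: -1027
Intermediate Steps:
R(o, A) = -2 + 4*A
g(D) = 5*D*(-2 + 5*D)/4 (g(D) = (D + (-2 + 4*D))*(D + D/4) = (-2 + 5*D)*(D + D*(¼)) = (-2 + 5*D)*(D + D/4) = (-2 + 5*D)*(5*D/4) = 5*D*(-2 + 5*D)/4)
G = -1050 (G = ((5/4)*6*(-2 + 5*6))*(-11 + 6) = ((5/4)*6*(-2 + 30))*(-5) = ((5/4)*6*28)*(-5) = 210*(-5) = -1050)
G + t(16) = -1050 + 23 = -1027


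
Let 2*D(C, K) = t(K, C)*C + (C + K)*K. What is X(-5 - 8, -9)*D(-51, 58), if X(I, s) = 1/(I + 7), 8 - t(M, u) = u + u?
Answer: 1301/3 ≈ 433.67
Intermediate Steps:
t(M, u) = 8 - 2*u (t(M, u) = 8 - (u + u) = 8 - 2*u)
X(I, s) = 1/(7 + I)
D(C, K) = C*(8 - 2*C)/2 + K*(C + K)/2 (D(C, K) = ((8 - 2*C)*C + (C + K)*K)/2 = (C*(8 - 2*C) + K*(C + K))/2 = C*(8 - 2*C)/2 + K*(C + K)/2)
X(-5 - 8, -9)*D(-51, 58) = ((½)*58² + (½)*(-51)*58 - 1*(-51)*(-4 - 51))/(7 + (-5 - 8)) = ((½)*3364 - 1479 - 1*(-51)*(-55))/(7 - 13) = (1682 - 1479 - 2805)/(-6) = -⅙*(-2602) = 1301/3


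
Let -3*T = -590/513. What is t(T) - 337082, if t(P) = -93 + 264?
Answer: -336911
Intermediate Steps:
T = 590/1539 (T = -(-590)/(3*513) = -1/3*(-590/513) = 590/1539 ≈ 0.38337)
t(P) = 171
t(T) - 337082 = 171 - 337082 = -336911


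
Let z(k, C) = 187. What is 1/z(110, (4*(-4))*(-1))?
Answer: 1/187 ≈ 0.0053476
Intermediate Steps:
1/z(110, (4*(-4))*(-1)) = 1/187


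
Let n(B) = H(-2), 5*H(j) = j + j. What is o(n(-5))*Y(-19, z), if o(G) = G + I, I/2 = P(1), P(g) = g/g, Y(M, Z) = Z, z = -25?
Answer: -30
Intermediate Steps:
H(j) = 2*j/5 (H(j) = (j + j)/5 = (2*j)/5 = 2*j/5)
P(g) = 1
I = 2 (I = 2*1 = 2)
n(B) = -4/5 (n(B) = (2/5)*(-2) = -4/5)
o(G) = 2 + G (o(G) = G + 2 = 2 + G)
o(n(-5))*Y(-19, z) = (2 - 4/5)*(-25) = (6/5)*(-25) = -30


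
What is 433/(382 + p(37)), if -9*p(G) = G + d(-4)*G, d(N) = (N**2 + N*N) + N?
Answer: 3897/2365 ≈ 1.6478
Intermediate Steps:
d(N) = N + 2*N**2 (d(N) = (N**2 + N**2) + N = 2*N**2 + N = N + 2*N**2)
p(G) = -29*G/9 (p(G) = -(G + (-4*(1 + 2*(-4)))*G)/9 = -(G + (-4*(1 - 8))*G)/9 = -(G + (-4*(-7))*G)/9 = -(G + 28*G)/9 = -29*G/9)
433/(382 + p(37)) = 433/(382 - 29/9*37) = 433/(382 - 1073/9) = 433/(2365/9) = (9/2365)*433 = 3897/2365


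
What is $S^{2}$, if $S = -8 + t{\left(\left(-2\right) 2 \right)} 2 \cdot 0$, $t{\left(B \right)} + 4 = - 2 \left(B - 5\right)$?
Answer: $64$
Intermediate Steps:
$t{\left(B \right)} = 6 - 2 B$ ($t{\left(B \right)} = -4 - 2 \left(B - 5\right) = -4 - 2 \left(-5 + B\right) = -4 - \left(-10 + 2 B\right) = 6 - 2 B$)
$S = -8$ ($S = -8 + \left(6 - 2 \left(\left(-2\right) 2\right)\right) 2 \cdot 0 = -8 + \left(6 - -8\right) 0 = -8 + \left(6 + 8\right) 0 = -8 + 14 \cdot 0 = -8 + 0 = -8$)
$S^{2} = \left(-8\right)^{2} = 64$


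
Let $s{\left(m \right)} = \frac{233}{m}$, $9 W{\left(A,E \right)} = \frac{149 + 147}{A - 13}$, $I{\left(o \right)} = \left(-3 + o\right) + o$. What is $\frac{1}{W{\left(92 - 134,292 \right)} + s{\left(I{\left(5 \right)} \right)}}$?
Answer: $\frac{3465}{113263} \approx 0.030593$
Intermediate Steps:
$I{\left(o \right)} = -3 + 2 o$
$W{\left(A,E \right)} = \frac{296}{9 \left(-13 + A\right)}$ ($W{\left(A,E \right)} = \frac{\left(149 + 147\right) \frac{1}{A - 13}}{9} = \frac{296 \frac{1}{-13 + A}}{9} = \frac{296}{9 \left(-13 + A\right)}$)
$\frac{1}{W{\left(92 - 134,292 \right)} + s{\left(I{\left(5 \right)} \right)}} = \frac{1}{\frac{296}{9 \left(-13 + \left(92 - 134\right)\right)} + \frac{233}{-3 + 2 \cdot 5}} = \frac{1}{\frac{296}{9 \left(-13 - 42\right)} + \frac{233}{-3 + 10}} = \frac{1}{\frac{296}{9 \left(-55\right)} + \frac{233}{7}} = \frac{1}{\frac{296}{9} \left(- \frac{1}{55}\right) + 233 \cdot \frac{1}{7}} = \frac{1}{- \frac{296}{495} + \frac{233}{7}} = \frac{1}{\frac{113263}{3465}} = \frac{3465}{113263}$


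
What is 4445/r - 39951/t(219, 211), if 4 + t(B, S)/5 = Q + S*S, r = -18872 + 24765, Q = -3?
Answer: 83765823/145733890 ≈ 0.57479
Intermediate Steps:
r = 5893
t(B, S) = -35 + 5*S² (t(B, S) = -20 + 5*(-3 + S*S) = -20 + 5*(-3 + S²) = -20 + (-15 + 5*S²) = -35 + 5*S²)
4445/r - 39951/t(219, 211) = 4445/5893 - 39951/(-35 + 5*211²) = 4445*(1/5893) - 39951/(-35 + 5*44521) = 4445/5893 - 39951/(-35 + 222605) = 4445/5893 - 39951/222570 = 4445/5893 - 39951*1/222570 = 4445/5893 - 4439/24730 = 83765823/145733890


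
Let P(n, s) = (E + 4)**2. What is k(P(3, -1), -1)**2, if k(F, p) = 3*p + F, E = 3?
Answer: 2116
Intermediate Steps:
P(n, s) = 49 (P(n, s) = (3 + 4)**2 = 7**2 = 49)
k(F, p) = F + 3*p
k(P(3, -1), -1)**2 = (49 + 3*(-1))**2 = (49 - 3)**2 = 46**2 = 2116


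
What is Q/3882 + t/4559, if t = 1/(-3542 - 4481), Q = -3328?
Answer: -60863891989/70995679437 ≈ -0.85729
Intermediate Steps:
t = -1/8023 (t = 1/(-8023) = -1/8023 ≈ -0.00012464)
Q/3882 + t/4559 = -3328/3882 - 1/8023/4559 = -3328*1/3882 - 1/8023*1/4559 = -1664/1941 - 1/36576857 = -60863891989/70995679437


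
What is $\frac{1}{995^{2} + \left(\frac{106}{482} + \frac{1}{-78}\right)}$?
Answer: $\frac{18798}{18610493843} \approx 1.0101 \cdot 10^{-6}$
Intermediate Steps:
$\frac{1}{995^{2} + \left(\frac{106}{482} + \frac{1}{-78}\right)} = \frac{1}{990025 + \left(106 \cdot \frac{1}{482} - \frac{1}{78}\right)} = \frac{1}{990025 + \left(\frac{53}{241} - \frac{1}{78}\right)} = \frac{1}{990025 + \frac{3893}{18798}} = \frac{1}{\frac{18610493843}{18798}} = \frac{18798}{18610493843}$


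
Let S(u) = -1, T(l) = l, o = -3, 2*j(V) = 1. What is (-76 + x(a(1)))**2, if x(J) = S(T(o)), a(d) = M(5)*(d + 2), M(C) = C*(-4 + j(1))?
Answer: 5929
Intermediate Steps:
j(V) = 1/2 (j(V) = (1/2)*1 = 1/2)
M(C) = -7*C/2 (M(C) = C*(-4 + 1/2) = C*(-7/2) = -7*C/2)
a(d) = -35 - 35*d/2 (a(d) = (-7/2*5)*(d + 2) = -35*(2 + d)/2 = -35 - 35*d/2)
x(J) = -1
(-76 + x(a(1)))**2 = (-76 - 1)**2 = (-77)**2 = 5929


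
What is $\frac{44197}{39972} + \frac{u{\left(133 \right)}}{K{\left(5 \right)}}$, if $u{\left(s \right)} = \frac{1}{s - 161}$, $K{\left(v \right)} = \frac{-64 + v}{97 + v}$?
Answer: $\frac{19272647}{16508436} \approx 1.1674$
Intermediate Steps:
$K{\left(v \right)} = \frac{-64 + v}{97 + v}$
$u{\left(s \right)} = \frac{1}{-161 + s}$
$\frac{44197}{39972} + \frac{u{\left(133 \right)}}{K{\left(5 \right)}} = \frac{44197}{39972} + \frac{1}{\left(-161 + 133\right) \frac{-64 + 5}{97 + 5}} = 44197 \cdot \frac{1}{39972} + \frac{1}{\left(-28\right) \frac{1}{102} \left(-59\right)} = \frac{44197}{39972} - \frac{1}{28 \cdot \frac{1}{102} \left(-59\right)} = \frac{44197}{39972} - \frac{1}{28 \left(- \frac{59}{102}\right)} = \frac{44197}{39972} - - \frac{51}{826} = \frac{44197}{39972} + \frac{51}{826} = \frac{19272647}{16508436}$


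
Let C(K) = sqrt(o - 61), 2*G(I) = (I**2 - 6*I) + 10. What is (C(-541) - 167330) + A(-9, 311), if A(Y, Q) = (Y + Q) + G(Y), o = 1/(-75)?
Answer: -333911/2 + 4*I*sqrt(858)/15 ≈ -1.6696e+5 + 7.8111*I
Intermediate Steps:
G(I) = 5 + I**2/2 - 3*I (G(I) = ((I**2 - 6*I) + 10)/2 = (10 + I**2 - 6*I)/2 = 5 + I**2/2 - 3*I)
o = -1/75 ≈ -0.013333
A(Y, Q) = 5 + Q + Y**2/2 - 2*Y (A(Y, Q) = (Y + Q) + (5 + Y**2/2 - 3*Y) = (Q + Y) + (5 + Y**2/2 - 3*Y) = 5 + Q + Y**2/2 - 2*Y)
C(K) = 4*I*sqrt(858)/15 (C(K) = sqrt(-1/75 - 61) = sqrt(-4576/75) = 4*I*sqrt(858)/15)
(C(-541) - 167330) + A(-9, 311) = (4*I*sqrt(858)/15 - 167330) + (5 + 311 + (1/2)*(-9)**2 - 2*(-9)) = (-167330 + 4*I*sqrt(858)/15) + (5 + 311 + (1/2)*81 + 18) = (-167330 + 4*I*sqrt(858)/15) + (5 + 311 + 81/2 + 18) = (-167330 + 4*I*sqrt(858)/15) + 749/2 = -333911/2 + 4*I*sqrt(858)/15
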